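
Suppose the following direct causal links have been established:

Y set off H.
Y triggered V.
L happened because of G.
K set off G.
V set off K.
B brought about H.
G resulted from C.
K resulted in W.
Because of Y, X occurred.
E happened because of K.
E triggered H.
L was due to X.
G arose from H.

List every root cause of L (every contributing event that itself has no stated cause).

B, C, Y

Tracing upstream from L: L ← X ← Y.
A separate upstream branch: L ← G ← H ← B.
A separate upstream branch: L ← G ← C.
Each of those chain origins has no stated cause.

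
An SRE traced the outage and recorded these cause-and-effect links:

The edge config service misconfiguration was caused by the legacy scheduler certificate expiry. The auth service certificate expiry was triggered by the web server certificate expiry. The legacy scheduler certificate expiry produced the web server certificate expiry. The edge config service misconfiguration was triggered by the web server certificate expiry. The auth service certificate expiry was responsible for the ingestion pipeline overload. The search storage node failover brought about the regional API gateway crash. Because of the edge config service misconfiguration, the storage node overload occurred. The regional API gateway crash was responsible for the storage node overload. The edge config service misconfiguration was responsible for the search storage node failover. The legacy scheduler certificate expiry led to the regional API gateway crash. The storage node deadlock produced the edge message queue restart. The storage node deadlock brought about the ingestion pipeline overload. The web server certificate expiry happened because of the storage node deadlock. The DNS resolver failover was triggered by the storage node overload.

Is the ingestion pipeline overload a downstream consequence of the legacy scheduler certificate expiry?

There is a causal chain: the legacy scheduler certificate expiry → the web server certificate expiry → the auth service certificate expiry → the ingestion pipeline overload.

Yes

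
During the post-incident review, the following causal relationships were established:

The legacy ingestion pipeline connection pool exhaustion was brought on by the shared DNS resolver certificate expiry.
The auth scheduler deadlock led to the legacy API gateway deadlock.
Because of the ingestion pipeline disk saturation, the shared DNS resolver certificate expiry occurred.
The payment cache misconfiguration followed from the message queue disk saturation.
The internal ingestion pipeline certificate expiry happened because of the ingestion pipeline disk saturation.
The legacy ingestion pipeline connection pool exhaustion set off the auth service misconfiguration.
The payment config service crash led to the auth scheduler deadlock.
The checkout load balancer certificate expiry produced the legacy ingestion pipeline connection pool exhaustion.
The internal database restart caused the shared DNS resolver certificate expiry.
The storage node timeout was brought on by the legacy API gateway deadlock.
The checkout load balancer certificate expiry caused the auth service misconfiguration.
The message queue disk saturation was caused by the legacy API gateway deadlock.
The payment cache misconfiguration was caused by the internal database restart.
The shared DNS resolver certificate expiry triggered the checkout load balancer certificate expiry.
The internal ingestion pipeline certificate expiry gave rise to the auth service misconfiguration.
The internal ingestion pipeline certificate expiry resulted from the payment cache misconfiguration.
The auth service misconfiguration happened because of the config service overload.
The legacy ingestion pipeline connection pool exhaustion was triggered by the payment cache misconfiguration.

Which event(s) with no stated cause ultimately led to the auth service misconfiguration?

Tracing upstream from the auth service misconfiguration: the auth service misconfiguration ← the internal ingestion pipeline certificate expiry ← the payment cache misconfiguration ← the message queue disk saturation ← the legacy API gateway deadlock ← the auth scheduler deadlock ← the payment config service crash.
A separate upstream branch: the auth service misconfiguration ← the config service overload.
A separate upstream branch: the auth service misconfiguration ← the internal ingestion pipeline certificate expiry ← the payment cache misconfiguration ← the internal database restart.
A separate upstream branch: the auth service misconfiguration ← the internal ingestion pipeline certificate expiry ← the ingestion pipeline disk saturation.
Each of those chain origins has no stated cause.

the config service overload, the ingestion pipeline disk saturation, the internal database restart, the payment config service crash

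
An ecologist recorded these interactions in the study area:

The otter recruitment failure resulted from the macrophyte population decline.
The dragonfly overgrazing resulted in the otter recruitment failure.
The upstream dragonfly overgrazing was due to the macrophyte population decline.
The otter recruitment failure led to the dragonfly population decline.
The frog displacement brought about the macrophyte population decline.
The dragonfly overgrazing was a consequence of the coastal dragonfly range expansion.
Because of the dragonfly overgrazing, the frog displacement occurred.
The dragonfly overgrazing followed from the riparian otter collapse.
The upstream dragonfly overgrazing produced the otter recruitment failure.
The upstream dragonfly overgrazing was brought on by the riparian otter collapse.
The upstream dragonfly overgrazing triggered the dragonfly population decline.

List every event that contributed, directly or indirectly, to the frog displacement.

the coastal dragonfly range expansion, the dragonfly overgrazing, the riparian otter collapse

Immediate cause of the frog displacement: the dragonfly overgrazing.
Further upstream: the riparian otter collapse, the coastal dragonfly range expansion.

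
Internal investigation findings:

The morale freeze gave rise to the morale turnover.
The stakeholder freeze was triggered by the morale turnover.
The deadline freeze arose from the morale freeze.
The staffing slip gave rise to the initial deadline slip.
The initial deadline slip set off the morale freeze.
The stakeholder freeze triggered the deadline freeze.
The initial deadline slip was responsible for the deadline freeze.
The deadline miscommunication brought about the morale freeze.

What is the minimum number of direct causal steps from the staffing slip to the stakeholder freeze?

4

Shortest chain: the staffing slip → the initial deadline slip → the morale freeze → the morale turnover → the stakeholder freeze.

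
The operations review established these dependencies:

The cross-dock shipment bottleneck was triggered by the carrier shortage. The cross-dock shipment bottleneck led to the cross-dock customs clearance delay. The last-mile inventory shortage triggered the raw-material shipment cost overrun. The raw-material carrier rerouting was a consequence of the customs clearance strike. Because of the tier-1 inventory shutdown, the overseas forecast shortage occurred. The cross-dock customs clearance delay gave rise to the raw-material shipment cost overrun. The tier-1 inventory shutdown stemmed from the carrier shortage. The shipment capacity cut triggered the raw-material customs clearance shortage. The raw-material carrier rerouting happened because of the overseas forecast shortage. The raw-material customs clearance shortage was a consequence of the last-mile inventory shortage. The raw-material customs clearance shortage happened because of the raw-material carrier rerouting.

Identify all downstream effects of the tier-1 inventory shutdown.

Direct effects: the overseas forecast shortage.
2 steps out: the raw-material carrier rerouting.
3 steps out: the raw-material customs clearance shortage.
Not reachable from it: the carrier shortage, the cross-dock shipment bottleneck, the shipment capacity cut, the customs clearance strike, the cross-dock customs clearance delay, the last-mile inventory shortage, the raw-material shipment cost overrun.

the overseas forecast shortage, the raw-material carrier rerouting, the raw-material customs clearance shortage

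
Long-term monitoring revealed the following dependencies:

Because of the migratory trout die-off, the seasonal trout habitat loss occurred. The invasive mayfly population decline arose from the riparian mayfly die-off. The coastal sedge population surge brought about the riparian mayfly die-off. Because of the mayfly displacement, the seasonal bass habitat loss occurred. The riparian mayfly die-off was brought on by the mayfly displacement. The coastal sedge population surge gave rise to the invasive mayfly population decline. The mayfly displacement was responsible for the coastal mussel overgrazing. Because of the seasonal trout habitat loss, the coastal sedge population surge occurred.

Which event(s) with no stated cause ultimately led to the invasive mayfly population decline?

the mayfly displacement, the migratory trout die-off

Tracing upstream from the invasive mayfly population decline: the invasive mayfly population decline ← the coastal sedge population surge ← the seasonal trout habitat loss ← the migratory trout die-off.
A separate upstream branch: the invasive mayfly population decline ← the riparian mayfly die-off ← the mayfly displacement.
Each of those chain origins has no stated cause.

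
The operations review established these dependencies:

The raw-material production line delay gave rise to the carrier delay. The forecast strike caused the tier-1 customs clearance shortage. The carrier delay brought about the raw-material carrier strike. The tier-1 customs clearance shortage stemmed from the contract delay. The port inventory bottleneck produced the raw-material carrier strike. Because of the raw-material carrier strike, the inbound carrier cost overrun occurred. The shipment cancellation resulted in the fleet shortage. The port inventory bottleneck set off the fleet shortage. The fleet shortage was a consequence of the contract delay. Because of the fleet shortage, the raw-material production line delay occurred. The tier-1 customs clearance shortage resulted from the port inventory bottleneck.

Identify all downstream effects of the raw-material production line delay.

the carrier delay, the inbound carrier cost overrun, the raw-material carrier strike

Direct effects: the carrier delay.
2 steps out: the raw-material carrier strike.
3 steps out: the inbound carrier cost overrun.
Not reachable from it: the port inventory bottleneck, the shipment cancellation, the contract delay, the forecast strike, the fleet shortage, the tier-1 customs clearance shortage.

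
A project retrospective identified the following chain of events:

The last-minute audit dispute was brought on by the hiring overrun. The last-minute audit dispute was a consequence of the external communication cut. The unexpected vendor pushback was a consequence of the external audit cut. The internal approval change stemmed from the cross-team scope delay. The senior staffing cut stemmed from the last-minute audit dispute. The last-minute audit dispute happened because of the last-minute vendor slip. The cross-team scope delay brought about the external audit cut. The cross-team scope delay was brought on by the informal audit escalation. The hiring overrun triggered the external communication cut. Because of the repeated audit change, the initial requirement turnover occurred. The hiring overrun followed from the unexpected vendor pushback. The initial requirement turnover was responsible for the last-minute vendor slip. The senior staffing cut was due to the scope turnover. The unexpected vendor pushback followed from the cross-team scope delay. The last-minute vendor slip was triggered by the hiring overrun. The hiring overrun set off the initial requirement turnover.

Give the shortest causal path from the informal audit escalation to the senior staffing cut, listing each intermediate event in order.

the informal audit escalation → the cross-team scope delay
the cross-team scope delay → the unexpected vendor pushback
the unexpected vendor pushback → the hiring overrun
the hiring overrun → the last-minute audit dispute
the last-minute audit dispute → the senior staffing cut
Length: 5 steps.

the informal audit escalation → the cross-team scope delay → the unexpected vendor pushback → the hiring overrun → the last-minute audit dispute → the senior staffing cut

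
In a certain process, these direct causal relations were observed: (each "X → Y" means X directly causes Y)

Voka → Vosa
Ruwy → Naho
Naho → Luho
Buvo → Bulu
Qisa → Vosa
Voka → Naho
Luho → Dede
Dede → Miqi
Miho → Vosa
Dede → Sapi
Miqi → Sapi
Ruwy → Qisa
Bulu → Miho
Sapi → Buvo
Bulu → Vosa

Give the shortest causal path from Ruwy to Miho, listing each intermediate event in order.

Ruwy → Naho → Luho → Dede → Sapi → Buvo → Bulu → Miho

Ruwy → Naho
Naho → Luho
Luho → Dede
Dede → Sapi
Sapi → Buvo
Buvo → Bulu
Bulu → Miho
Length: 7 steps.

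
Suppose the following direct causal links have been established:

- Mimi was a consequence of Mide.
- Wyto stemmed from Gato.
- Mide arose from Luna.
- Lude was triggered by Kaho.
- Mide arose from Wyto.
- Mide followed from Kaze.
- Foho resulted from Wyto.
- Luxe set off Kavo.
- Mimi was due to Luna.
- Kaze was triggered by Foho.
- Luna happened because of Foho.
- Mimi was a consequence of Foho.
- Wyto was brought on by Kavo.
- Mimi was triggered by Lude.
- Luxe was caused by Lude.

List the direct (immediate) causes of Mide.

Kaze, Luna, Wyto

Upstream contributors include Kaho, Lude, Luxe, Kavo, Foho, Gato, but only Kaze, Luna, Wyto feed directly into Mide.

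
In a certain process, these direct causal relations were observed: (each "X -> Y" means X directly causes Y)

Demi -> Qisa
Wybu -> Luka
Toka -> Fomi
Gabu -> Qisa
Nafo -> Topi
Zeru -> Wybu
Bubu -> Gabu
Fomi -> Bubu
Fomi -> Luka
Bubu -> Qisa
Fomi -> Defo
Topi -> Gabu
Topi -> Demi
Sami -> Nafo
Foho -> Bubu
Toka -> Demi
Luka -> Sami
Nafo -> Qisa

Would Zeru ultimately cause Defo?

Zeru leads to Wybu, Luka, Sami, Nafo, Topi, Gabu, Demi, Qisa; Defo is not among them.

No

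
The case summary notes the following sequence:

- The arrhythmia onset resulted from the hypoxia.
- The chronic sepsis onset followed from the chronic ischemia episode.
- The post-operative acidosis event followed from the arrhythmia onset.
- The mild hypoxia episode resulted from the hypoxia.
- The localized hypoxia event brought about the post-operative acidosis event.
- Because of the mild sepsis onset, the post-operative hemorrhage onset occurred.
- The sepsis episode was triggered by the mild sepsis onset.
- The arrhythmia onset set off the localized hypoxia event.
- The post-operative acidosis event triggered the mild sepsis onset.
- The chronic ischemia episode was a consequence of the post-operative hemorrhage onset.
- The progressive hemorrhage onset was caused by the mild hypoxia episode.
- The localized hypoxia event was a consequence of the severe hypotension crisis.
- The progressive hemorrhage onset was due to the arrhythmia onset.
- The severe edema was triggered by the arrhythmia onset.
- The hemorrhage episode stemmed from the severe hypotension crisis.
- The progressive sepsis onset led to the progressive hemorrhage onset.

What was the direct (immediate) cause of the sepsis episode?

the mild sepsis onset

Upstream contributors include the severe hypotension crisis, the hypoxia, the arrhythmia onset, the localized hypoxia event, the post-operative acidosis event, but only the mild sepsis onset feeds directly into the sepsis episode.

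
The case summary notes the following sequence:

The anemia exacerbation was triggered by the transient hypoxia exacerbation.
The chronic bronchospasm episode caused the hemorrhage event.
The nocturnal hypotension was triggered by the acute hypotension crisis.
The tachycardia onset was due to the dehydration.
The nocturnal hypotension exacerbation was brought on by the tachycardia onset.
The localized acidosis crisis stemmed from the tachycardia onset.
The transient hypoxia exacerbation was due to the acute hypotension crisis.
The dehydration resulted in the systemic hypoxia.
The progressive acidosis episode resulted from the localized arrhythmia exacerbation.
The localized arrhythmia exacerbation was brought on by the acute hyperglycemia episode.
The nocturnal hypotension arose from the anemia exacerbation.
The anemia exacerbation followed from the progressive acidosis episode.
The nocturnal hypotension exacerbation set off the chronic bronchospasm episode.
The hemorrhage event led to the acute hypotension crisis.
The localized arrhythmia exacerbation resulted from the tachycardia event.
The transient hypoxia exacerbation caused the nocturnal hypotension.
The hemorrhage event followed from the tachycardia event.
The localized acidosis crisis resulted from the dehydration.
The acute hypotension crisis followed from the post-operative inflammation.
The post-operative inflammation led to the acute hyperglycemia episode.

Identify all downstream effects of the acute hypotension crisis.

the anemia exacerbation, the nocturnal hypotension, the transient hypoxia exacerbation

Direct effects: the transient hypoxia exacerbation, the nocturnal hypotension.
2 steps out: the anemia exacerbation.
Not reachable from it: the post-operative inflammation, the acute hyperglycemia episode, the dehydration, the tachycardia onset, the localized acidosis crisis, the tachycardia event, the nocturnal hypotension exacerbation, the systemic hypoxia, the localized arrhythmia exacerbation, the progressive acidosis episode, the chronic bronchospasm episode, the hemorrhage event.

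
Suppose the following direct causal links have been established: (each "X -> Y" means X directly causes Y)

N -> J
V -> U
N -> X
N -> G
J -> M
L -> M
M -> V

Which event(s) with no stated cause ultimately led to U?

L, N

Tracing upstream from U: U ← V ← M ← J ← N.
A separate upstream branch: U ← V ← M ← L.
Each of those chain origins has no stated cause.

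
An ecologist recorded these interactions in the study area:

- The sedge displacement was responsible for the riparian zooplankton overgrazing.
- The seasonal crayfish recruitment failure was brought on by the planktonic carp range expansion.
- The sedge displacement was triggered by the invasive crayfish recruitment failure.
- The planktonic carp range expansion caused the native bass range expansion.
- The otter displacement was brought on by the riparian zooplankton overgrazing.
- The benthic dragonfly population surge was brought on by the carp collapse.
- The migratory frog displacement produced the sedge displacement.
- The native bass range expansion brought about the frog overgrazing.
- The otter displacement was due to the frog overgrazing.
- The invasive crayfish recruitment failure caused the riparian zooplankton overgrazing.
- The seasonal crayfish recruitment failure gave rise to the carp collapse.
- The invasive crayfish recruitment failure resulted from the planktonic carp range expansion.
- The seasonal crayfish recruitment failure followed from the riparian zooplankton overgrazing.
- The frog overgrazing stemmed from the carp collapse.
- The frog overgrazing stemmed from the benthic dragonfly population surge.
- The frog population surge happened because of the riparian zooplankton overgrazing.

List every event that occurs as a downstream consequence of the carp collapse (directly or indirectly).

Direct effects: the benthic dragonfly population surge, the frog overgrazing.
2 steps out: the otter displacement.
Not reachable from it: the planktonic carp range expansion, the native bass range expansion, the invasive crayfish recruitment failure, the sedge displacement, the riparian zooplankton overgrazing, the seasonal crayfish recruitment failure, the frog population surge, the migratory frog displacement.

the benthic dragonfly population surge, the frog overgrazing, the otter displacement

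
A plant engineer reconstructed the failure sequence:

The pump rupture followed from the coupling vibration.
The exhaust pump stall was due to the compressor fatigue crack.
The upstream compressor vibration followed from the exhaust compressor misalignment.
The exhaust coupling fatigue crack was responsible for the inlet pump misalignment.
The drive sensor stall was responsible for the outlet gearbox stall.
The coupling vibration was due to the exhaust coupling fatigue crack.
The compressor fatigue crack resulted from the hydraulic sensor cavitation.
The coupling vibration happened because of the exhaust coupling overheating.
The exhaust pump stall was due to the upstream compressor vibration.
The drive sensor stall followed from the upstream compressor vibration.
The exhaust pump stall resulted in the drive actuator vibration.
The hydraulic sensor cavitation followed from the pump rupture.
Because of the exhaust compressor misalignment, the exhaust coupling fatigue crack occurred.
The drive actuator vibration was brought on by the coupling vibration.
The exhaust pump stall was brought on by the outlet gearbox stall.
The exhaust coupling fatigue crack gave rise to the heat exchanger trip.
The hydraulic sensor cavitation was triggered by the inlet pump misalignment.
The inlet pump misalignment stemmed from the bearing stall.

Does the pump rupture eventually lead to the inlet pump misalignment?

The pump rupture leads to the hydraulic sensor cavitation, the compressor fatigue crack, the exhaust pump stall, the drive actuator vibration; the inlet pump misalignment is not among them.

No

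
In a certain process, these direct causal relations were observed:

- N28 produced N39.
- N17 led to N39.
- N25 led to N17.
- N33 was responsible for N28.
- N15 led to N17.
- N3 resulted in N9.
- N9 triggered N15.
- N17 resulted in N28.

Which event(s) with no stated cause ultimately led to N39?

N25, N3, N33

Tracing upstream from N39: N39 ← N17 ← N25.
A separate upstream branch: N39 ← N17 ← N15 ← N9 ← N3.
A separate upstream branch: N39 ← N28 ← N33.
Each of those chain origins has no stated cause.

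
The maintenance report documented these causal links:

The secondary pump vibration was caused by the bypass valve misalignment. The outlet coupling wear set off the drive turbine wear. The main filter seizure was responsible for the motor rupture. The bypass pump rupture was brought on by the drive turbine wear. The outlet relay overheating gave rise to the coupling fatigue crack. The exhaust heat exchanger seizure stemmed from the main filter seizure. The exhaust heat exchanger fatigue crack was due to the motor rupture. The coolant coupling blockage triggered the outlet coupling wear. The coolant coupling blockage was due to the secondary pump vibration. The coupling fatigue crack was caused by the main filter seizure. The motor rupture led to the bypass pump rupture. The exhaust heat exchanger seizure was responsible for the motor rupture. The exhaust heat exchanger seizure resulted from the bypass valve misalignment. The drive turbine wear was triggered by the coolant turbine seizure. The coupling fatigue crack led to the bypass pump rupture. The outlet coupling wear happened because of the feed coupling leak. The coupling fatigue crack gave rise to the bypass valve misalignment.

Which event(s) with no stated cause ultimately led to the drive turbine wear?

the coolant turbine seizure, the feed coupling leak, the main filter seizure, the outlet relay overheating

Tracing upstream from the drive turbine wear: the drive turbine wear ← the outlet coupling wear ← the feed coupling leak.
A separate upstream branch: the drive turbine wear ← the outlet coupling wear ← the coolant coupling blockage ← the secondary pump vibration ← the bypass valve misalignment ← the coupling fatigue crack ← the outlet relay overheating.
A separate upstream branch: the drive turbine wear ← the outlet coupling wear ← the coolant coupling blockage ← the secondary pump vibration ← the bypass valve misalignment ← the coupling fatigue crack ← the main filter seizure.
A separate upstream branch: the drive turbine wear ← the coolant turbine seizure.
Each of those chain origins has no stated cause.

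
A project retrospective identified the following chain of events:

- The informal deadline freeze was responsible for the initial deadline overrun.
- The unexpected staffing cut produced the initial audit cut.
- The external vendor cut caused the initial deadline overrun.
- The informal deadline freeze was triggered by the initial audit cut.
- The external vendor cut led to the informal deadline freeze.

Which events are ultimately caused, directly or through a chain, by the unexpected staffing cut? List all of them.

Direct effects: the initial audit cut.
2 steps out: the informal deadline freeze.
3 steps out: the initial deadline overrun.
Not reachable from it: the external vendor cut.

the informal deadline freeze, the initial audit cut, the initial deadline overrun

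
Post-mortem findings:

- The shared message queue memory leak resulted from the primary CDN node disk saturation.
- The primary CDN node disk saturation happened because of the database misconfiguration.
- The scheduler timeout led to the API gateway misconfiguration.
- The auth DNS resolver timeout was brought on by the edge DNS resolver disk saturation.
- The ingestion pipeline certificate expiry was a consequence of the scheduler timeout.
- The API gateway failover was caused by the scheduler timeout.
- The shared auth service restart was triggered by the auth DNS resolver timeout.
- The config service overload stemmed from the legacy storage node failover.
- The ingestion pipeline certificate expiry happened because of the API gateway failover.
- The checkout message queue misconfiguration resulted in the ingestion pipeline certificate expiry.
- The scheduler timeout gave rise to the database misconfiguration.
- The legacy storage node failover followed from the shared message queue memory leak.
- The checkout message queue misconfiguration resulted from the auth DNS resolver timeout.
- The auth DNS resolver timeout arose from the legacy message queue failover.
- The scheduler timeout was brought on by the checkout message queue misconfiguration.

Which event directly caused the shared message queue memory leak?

Upstream contributors include the edge DNS resolver disk saturation, the legacy message queue failover, the auth DNS resolver timeout, the checkout message queue misconfiguration, the scheduler timeout, the database misconfiguration, but only the primary CDN node disk saturation feeds directly into the shared message queue memory leak.

the primary CDN node disk saturation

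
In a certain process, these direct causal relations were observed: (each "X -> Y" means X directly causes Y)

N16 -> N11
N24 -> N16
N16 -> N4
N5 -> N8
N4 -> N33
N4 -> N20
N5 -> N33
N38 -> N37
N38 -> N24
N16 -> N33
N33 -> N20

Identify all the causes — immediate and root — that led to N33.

Immediate causes of N33: N5, N16, N4.
Further upstream: N38, N24.

N16, N24, N38, N4, N5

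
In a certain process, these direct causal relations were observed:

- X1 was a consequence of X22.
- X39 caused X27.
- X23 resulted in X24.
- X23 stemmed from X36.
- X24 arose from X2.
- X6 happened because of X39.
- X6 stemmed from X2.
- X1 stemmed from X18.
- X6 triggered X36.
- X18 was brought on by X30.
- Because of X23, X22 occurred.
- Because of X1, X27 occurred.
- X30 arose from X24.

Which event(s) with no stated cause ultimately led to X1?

X2, X39

Tracing upstream from X1: X1 ← X18 ← X30 ← X24 ← X2.
A separate upstream branch: X1 ← X22 ← X23 ← X36 ← X6 ← X39.
Each of those chain origins has no stated cause.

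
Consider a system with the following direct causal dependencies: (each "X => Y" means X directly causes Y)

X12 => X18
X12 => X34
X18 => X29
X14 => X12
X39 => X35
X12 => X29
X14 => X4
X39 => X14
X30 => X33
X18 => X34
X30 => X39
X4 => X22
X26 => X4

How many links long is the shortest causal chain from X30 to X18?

4

Shortest chain: X30 → X39 → X14 → X12 → X18.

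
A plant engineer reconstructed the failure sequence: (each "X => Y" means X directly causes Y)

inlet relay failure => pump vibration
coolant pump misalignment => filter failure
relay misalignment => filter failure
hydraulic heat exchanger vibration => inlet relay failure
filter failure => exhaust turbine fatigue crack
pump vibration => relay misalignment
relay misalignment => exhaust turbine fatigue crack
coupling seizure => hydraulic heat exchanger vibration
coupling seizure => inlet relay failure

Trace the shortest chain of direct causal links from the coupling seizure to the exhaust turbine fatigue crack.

the coupling seizure → the inlet relay failure
the inlet relay failure → the pump vibration
the pump vibration → the relay misalignment
the relay misalignment → the exhaust turbine fatigue crack
Length: 4 steps.

the coupling seizure → the inlet relay failure → the pump vibration → the relay misalignment → the exhaust turbine fatigue crack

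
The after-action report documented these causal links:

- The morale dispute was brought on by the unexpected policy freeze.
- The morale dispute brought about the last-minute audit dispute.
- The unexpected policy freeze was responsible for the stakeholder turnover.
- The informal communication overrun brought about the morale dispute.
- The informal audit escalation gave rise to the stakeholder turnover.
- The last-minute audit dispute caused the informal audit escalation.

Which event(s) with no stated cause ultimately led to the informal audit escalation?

the informal communication overrun, the unexpected policy freeze

Tracing upstream from the informal audit escalation: the informal audit escalation ← the last-minute audit dispute ← the morale dispute ← the unexpected policy freeze.
A separate upstream branch: the informal audit escalation ← the last-minute audit dispute ← the morale dispute ← the informal communication overrun.
Each of those chain origins has no stated cause.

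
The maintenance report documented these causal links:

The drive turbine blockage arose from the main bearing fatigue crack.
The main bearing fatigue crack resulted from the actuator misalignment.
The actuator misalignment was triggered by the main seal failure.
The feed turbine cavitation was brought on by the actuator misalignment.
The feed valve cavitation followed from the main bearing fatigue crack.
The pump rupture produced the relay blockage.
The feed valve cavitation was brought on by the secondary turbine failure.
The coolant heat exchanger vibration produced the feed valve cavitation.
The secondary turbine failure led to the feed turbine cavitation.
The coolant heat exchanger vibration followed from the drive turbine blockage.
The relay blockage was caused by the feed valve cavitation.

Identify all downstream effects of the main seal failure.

the actuator misalignment, the coolant heat exchanger vibration, the drive turbine blockage, the feed turbine cavitation, the feed valve cavitation, the main bearing fatigue crack, the relay blockage

Direct effects: the actuator misalignment.
2 steps out: the main bearing fatigue crack, the feed turbine cavitation.
3 steps out: the drive turbine blockage, the feed valve cavitation.
4 steps out: the coolant heat exchanger vibration, the relay blockage.
Not reachable from it: the secondary turbine failure, the pump rupture.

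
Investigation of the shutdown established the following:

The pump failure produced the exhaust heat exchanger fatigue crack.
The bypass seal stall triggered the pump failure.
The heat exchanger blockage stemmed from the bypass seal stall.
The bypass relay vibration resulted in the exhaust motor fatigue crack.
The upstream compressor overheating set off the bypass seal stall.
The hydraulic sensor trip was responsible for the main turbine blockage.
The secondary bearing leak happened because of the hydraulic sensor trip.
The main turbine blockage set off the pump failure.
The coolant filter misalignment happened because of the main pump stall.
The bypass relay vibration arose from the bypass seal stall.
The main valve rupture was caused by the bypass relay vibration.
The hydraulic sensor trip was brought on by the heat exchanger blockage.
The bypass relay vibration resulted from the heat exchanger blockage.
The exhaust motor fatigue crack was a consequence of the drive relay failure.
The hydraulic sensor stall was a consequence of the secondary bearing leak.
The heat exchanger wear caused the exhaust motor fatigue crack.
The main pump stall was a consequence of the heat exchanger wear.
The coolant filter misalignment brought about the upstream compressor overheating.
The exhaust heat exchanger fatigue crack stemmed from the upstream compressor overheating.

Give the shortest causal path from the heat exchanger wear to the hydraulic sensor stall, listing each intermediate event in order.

the heat exchanger wear → the main pump stall
the main pump stall → the coolant filter misalignment
the coolant filter misalignment → the upstream compressor overheating
the upstream compressor overheating → the bypass seal stall
the bypass seal stall → the heat exchanger blockage
the heat exchanger blockage → the hydraulic sensor trip
the hydraulic sensor trip → the secondary bearing leak
the secondary bearing leak → the hydraulic sensor stall
Length: 8 steps.

the heat exchanger wear → the main pump stall → the coolant filter misalignment → the upstream compressor overheating → the bypass seal stall → the heat exchanger blockage → the hydraulic sensor trip → the secondary bearing leak → the hydraulic sensor stall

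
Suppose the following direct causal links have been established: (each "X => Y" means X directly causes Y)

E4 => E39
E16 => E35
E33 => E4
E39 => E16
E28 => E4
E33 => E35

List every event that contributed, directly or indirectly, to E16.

Immediate cause of E16: E39.
Further upstream: E33, E4, E28.

E28, E33, E39, E4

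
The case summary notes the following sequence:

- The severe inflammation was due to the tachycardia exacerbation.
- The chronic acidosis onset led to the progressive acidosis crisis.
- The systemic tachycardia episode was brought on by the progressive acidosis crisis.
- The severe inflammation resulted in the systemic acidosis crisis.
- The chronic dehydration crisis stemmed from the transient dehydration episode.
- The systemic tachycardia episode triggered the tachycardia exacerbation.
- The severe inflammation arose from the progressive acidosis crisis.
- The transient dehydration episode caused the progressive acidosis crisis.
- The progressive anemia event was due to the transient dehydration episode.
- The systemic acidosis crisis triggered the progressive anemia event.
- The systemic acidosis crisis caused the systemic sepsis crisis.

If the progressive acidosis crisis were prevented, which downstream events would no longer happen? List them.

the severe inflammation, the systemic acidosis crisis, the systemic sepsis crisis, the systemic tachycardia episode, the tachycardia exacerbation

Downstream of the progressive acidosis crisis: the systemic tachycardia episode, the tachycardia exacerbation, the severe inflammation, the systemic acidosis crisis, the systemic sepsis crisis, the progressive anemia event.
Of those, still caused via another path: the progressive anemia event.
The remainder have no surviving cause.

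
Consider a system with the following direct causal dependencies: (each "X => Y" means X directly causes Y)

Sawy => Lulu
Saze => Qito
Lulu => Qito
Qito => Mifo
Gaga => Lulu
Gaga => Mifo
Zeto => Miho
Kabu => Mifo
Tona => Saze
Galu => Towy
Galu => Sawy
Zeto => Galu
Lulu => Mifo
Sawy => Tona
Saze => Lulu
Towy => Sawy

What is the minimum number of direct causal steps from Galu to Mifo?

3

Shortest chain: Galu → Sawy → Lulu → Mifo.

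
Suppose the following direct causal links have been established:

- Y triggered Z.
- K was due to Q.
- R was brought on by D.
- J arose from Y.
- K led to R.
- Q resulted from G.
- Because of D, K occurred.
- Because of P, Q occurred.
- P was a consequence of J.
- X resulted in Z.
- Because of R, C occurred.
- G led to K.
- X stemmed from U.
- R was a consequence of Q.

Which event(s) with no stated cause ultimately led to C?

Tracing upstream from C: C ← R ← Q ← P ← J ← Y.
A separate upstream branch: C ← R ← Q ← G.
A separate upstream branch: C ← R ← D.
Each of those chain origins has no stated cause.

D, G, Y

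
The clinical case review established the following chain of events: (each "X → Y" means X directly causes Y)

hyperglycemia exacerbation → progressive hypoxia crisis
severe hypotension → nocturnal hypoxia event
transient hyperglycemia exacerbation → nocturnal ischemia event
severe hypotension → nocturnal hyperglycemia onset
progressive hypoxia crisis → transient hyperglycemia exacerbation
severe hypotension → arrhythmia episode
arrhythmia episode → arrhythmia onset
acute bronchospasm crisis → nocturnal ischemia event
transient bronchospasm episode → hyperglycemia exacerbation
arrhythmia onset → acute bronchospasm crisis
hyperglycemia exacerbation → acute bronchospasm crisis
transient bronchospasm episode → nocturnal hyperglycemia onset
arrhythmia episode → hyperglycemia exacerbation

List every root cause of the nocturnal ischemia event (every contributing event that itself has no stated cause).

Tracing upstream from the nocturnal ischemia event: the nocturnal ischemia event ← the acute bronchospasm crisis ← the hyperglycemia exacerbation ← the transient bronchospasm episode.
A separate upstream branch: the nocturnal ischemia event ← the acute bronchospasm crisis ← the hyperglycemia exacerbation ← the arrhythmia episode ← the severe hypotension.
Each of those chain origins has no stated cause.

the severe hypotension, the transient bronchospasm episode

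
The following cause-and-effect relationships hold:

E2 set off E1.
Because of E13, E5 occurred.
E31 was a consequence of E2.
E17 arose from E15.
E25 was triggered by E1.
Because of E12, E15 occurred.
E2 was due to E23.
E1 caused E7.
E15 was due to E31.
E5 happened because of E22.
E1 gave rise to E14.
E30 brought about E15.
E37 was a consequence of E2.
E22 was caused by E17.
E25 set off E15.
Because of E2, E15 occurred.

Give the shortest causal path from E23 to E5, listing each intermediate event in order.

E23 → E2 → E15 → E17 → E22 → E5

E23 → E2
E2 → E15
E15 → E17
E17 → E22
E22 → E5
Length: 5 steps.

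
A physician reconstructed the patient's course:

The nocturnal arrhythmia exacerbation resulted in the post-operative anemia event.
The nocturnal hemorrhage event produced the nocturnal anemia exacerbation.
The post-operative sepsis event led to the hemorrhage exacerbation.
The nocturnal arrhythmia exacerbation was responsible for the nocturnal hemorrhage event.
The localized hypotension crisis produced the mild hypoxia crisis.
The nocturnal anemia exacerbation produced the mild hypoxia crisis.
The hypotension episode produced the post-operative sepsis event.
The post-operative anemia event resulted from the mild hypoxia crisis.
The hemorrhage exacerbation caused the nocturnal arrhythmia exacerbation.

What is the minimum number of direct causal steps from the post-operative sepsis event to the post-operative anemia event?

Shortest chain: the post-operative sepsis event → the hemorrhage exacerbation → the nocturnal arrhythmia exacerbation → the post-operative anemia event.

3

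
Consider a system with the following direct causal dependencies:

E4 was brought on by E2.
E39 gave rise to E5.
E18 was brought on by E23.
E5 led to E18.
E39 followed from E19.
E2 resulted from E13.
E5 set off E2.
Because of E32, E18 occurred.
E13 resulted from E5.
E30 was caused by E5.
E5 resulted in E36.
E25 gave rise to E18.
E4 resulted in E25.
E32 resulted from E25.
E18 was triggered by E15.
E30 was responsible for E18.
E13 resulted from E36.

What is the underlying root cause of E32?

E19

Tracing upstream from E32: E32 ← E25 ← E4 ← E2 ← E5 ← E39 ← E19.
E19 has no stated cause, so it is the root.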